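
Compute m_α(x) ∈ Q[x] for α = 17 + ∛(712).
m_α(x) = x^3 - 51x^2 + 867x - 5625

Set β = α - 17 = ∛(712), so β^3 = 712. Then (α - 17)^3 - 712 = 0, i.e. α is a root of g(x) = (x - 17)^3 - 712 = x^3 - 51x^2 + 867x - 5625. Since g(x) = h(x - 17) where h(x) = x^3 - 712, and h is irreducible over Q (because 712 is not a perfect cube, so h has no rational root, and a monic cubic with no rational root is irreducible), g is also irreducible (irreducibility is preserved under the substitution x → x - 17). Hence m_α(x) = x^3 - 51x^2 + 867x - 5625.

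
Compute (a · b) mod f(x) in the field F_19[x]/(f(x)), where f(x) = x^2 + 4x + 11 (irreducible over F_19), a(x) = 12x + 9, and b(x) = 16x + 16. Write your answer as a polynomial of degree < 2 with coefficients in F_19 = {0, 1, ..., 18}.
a · b ≡ 5x + 8 (mod f(x))

Multiply in F_19[x]: a(x)·b(x) = (12x + 9)·(16x + 16) = 2x^2 + 13x + 11. This has degree ≥ 2, so divide by f(x) over F_19: 2x^2 + 13x + 11 = (2)·(x^2 + 4x + 11) + (5x + 8). Hence a·b ≡ 5x + 8 (mod f). (F_19[x]/(f) is a field with 19^2 = 361 elements since f is irreducible of degree 2.)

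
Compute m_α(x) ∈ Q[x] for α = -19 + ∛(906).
m_α(x) = x^3 + 57x^2 + 1083x + 5953

Set β = α + 19 = ∛(906), so β^3 = 906. Then (α + 19)^3 - 906 = 0, i.e. α is a root of g(x) = (x + 19)^3 - 906 = x^3 + 57x^2 + 1083x + 5953. Since g(x) = h(x + 19) where h(x) = x^3 - 906, and h is irreducible over Q (because 906 is not a perfect cube, so h has no rational root, and a monic cubic with no rational root is irreducible), g is also irreducible (irreducibility is preserved under the substitution x → x + 19). Hence m_α(x) = x^3 + 57x^2 + 1083x + 5953.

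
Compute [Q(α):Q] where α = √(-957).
[Q(α):Q] = 2

[Q(α):Q] equals the degree of the minimal polynomial of α. Here α^2 = -957 and x^2 + 957 is irreducible (d = -957 is squarefree, ≠ 1, hence not a square), so deg(m_α) = 2. Thus [Q(α):Q] = 2.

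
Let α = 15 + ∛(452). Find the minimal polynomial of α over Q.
m_α(x) = x^3 - 45x^2 + 675x - 3827

Set β = α - 15 = ∛(452), so β^3 = 452. Then (α - 15)^3 - 452 = 0, i.e. α is a root of g(x) = (x - 15)^3 - 452 = x^3 - 45x^2 + 675x - 3827. Since g(x) = h(x - 15) where h(x) = x^3 - 452, and h is irreducible over Q (because 452 is not a perfect cube, so h has no rational root, and a monic cubic with no rational root is irreducible), g is also irreducible (irreducibility is preserved under the substitution x → x - 15). Hence m_α(x) = x^3 - 45x^2 + 675x - 3827.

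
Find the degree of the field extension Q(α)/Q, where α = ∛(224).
[Q(α):Q] = 3

The minimal polynomial of α is x^3 - 224, irreducible over Q since 224 is not a perfect cube (so x^3 - 224 has no rational root). Hence [Q(α):Q] = deg(m_α) = 3.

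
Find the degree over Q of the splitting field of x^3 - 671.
[K : Q] = 6

The roots of x^3 - 671 are ∛671, ω∛671, ω^2∛671 where ω = e^(2πi/3) is a primitive cube root of unity, so K = Q(∛671, ω). Now [Q(∛671):Q] = 3 (since 671 is not a perfect cube, x^3 - 671 is irreducible) and [Q(ω):Q] = 2. Both 2 and 3 divide [K:Q], and [K:Q] ≤ 3·2 = 6, so [K:Q] = 6. (Equivalently: Q(∛671) ⊂ R but ω ∉ R, so [K : Q(∛671)] = 2.)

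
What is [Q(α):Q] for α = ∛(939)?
[Q(α):Q] = 3

The minimal polynomial of α is x^3 - 939, irreducible over Q since 939 is not a perfect cube (so x^3 - 939 has no rational root). Hence [Q(α):Q] = deg(m_α) = 3.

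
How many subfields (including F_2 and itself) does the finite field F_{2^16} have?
F_{2^16} has 5 subfields

The subfields of F_{p^n} are exactly the fields F_{p^d} for d | n (each is the fixed field of the unique index-d subgroup of Gal(F_{p^n}/F_p) ≅ Z/nZ). The divisors of n = 16 are {1, 2, 4, 8, 16}, giving 5 subfields: F_{2^1}, F_{2^2}, F_{2^4}, F_{2^8}, F_{2^16}.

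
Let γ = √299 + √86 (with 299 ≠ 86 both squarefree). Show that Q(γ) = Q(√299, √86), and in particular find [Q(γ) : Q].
[Q(γ) : Q] = 4 (equivalently, Q(γ) = Q(√299, √86))

Obviously Q(γ) ⊆ Q(√299, √86), and [Q(√299, √86):Q] = 4 (since 299, 86 are distinct squarefree integers > 1 with 25714 not a perfect square). To show equality we compute the minimal polynomial of γ. From γ = √299 + √86: γ^2 = 299 + 2√(25714) + 86 = 385 + 2√(25714), so γ^2 - 385 = 2√(25714); squaring, (γ^2 - 385)^2 = 4·25714, i.e. γ^4 - 770γ^2 + 148225 - 102856 = 0, i.e. γ^4 - 770γ^2 + 45369 = 0. So γ is a root of x^4 - 770x^2 + 45369. This polynomial is irreducible over Q: it has no rational root (each ±√299 ± √86 is irrational), and any factorization into two quadratics over Q would force √(25714) ∈ Q (pairing opposite roots) or √299, √86 ∈ Q (other pairings), all impossible. Hence [Q(γ):Q] = 4 = [Q(√299, √86):Q], so Q(γ) = Q(√299, √86).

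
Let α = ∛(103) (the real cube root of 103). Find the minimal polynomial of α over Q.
m_α(x) = x^3 - 103

α satisfies α^3 = 103, so x^3 - 103 annihilates α. By the rational root test, a rational root p/q (in lowest terms) of x^3 - 103 would satisfy p^3 = 103 q^3, forcing q = 1 and p^3 = 103; but 103 is not a perfect cube, contradiction. A monic cubic over Q with no rational root is irreducible (any nontrivial factorization would include a linear factor). Hence x^3 - 103 is the minimal polynomial of α, and in particular [Q(α):Q] = 3.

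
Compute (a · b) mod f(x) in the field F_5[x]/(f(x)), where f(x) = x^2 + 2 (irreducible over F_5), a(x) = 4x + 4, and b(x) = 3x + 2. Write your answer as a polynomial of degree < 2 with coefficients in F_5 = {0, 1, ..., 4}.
a · b ≡ 4 (mod f(x))

Multiply in F_5[x]: a(x)·b(x) = (4x + 4)·(3x + 2) = 2x^2 + 3. This has degree ≥ 2, so divide by f(x) over F_5: 2x^2 + 3 = (2)·(x^2 + 2) + (4). Hence a·b ≡ 4 (mod f). (F_5[x]/(f) is a field with 5^2 = 25 elements since f is irreducible of degree 2.)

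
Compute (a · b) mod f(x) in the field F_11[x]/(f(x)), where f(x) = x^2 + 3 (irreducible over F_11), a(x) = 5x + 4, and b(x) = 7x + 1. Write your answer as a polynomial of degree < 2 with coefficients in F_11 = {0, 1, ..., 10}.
a · b ≡ 9 (mod f(x))

Multiply in F_11[x]: a(x)·b(x) = (5x + 4)·(7x + 1) = 2x^2 + 4. This has degree ≥ 2, so divide by f(x) over F_11: 2x^2 + 4 = (2)·(x^2 + 3) + (9). Hence a·b ≡ 9 (mod f). (F_11[x]/(f) is a field with 11^2 = 121 elements since f is irreducible of degree 2.)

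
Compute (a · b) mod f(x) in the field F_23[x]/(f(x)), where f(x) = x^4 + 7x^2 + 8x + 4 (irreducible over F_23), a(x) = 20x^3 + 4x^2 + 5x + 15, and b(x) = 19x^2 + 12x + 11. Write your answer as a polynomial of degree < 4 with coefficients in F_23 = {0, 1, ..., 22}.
a · b ≡ 3x^3 + 13x^2 + 5x + 5 (mod f(x))

Multiply in F_23[x]: a(x)·b(x) = (20x^3 + 4x^2 + 5x + 15)·(19x^2 + 12x + 11) = 12x^5 + 17x^4 + 18x^3 + 21x^2 + 5x + 4. This has degree ≥ 4, so divide by f(x) over F_23: 12x^5 + 17x^4 + 18x^3 + 21x^2 + 5x + 4 = (12x + 17)·(x^4 + 7x^2 + 8x + 4) + (3x^3 + 13x^2 + 5x + 5). Hence a·b ≡ 3x^3 + 13x^2 + 5x + 5 (mod f). (F_23[x]/(f) is a field with 23^4 = 279841 elements since f is irreducible of degree 4.)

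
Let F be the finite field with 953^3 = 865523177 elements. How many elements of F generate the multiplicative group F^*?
There are φ(865523176) = 347120640 primitive elements

F_q^* is cyclic of order q - 1 = 865523176. A cyclic group of order m has exactly φ(m) generators. Here m = 865523176 = 2^3 · 7 · 17 · 181 · 5023, so the number of primitive elements is φ(865523176) = 347120640.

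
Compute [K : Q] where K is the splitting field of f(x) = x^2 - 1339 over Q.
[K : Q] = 2

f(x) = x^2 - 1339 factors as (x - √1339)(x + √1339). The splitting field is K = Q(√1339). Since 1339 is squarefree and > 1, it is not a perfect square, so x^2 - 1339 is irreducible over Q and [Q(√1339) : Q] = 2. Hence [K : Q] = 2.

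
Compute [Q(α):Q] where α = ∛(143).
[Q(α):Q] = 3

The minimal polynomial of α is x^3 - 143, irreducible over Q since 143 is not a perfect cube (so x^3 - 143 has no rational root). Hence [Q(α):Q] = deg(m_α) = 3.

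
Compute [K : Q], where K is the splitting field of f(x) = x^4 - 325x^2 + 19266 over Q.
[K : Q] = 4

Solving the quadratic in x^2: x^2 = (325 ± √(325^2 - 4·19266))/2 = (325 ± √28561)/2 = (325 ± 169)/2, giving x^2 = 247 or x^2 = 78. So f(x) = (x^2 - 247)(x^2 - 78) and the roots of f are ±√247, ±√78. Hence the splitting field is K = Q(√247, √78). Since 247 and 78 are distinct squarefree integers > 1, their product 19266 is not a perfect square, so √78 ∉ Q(√247). By the tower law [K:Q] = [Q(√247,√78):Q(√247)] · [Q(√247):Q] = 2 · 2 = 4.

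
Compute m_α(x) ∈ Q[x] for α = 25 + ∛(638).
m_α(x) = x^3 - 75x^2 + 1875x - 16263

Set β = α - 25 = ∛(638), so β^3 = 638. Then (α - 25)^3 - 638 = 0, i.e. α is a root of g(x) = (x - 25)^3 - 638 = x^3 - 75x^2 + 1875x - 16263. Since g(x) = h(x - 25) where h(x) = x^3 - 638, and h is irreducible over Q (because 638 is not a perfect cube, so h has no rational root, and a monic cubic with no rational root is irreducible), g is also irreducible (irreducibility is preserved under the substitution x → x - 25). Hence m_α(x) = x^3 - 75x^2 + 1875x - 16263.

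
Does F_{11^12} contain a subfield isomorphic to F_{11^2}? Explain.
Yes: F_{11^2} is a subfield of F_{11^12}

F_{p^m} embeds in F_{p^n} iff m | n (since F_{p^n} is the splitting field of x^(p^n) - x, and F_{p^m} ⊂ F_{p^n} forces p^n to be a power of p^m, i.e. m | n; conversely if m | n then every root of x^(p^m) - x is a root of x^(p^n) - x). Here 2 | 12 (since 12 = 6·2), so F_{11^2} is a subfield of F_{11^12}, and [F_{11^12} : F_{11^2}] = 12/2 = 6.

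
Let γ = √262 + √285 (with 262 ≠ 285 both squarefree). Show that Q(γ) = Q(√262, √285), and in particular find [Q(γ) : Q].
[Q(γ) : Q] = 4 (equivalently, Q(γ) = Q(√262, √285))

Obviously Q(γ) ⊆ Q(√262, √285), and [Q(√262, √285):Q] = 4 (since 262, 285 are distinct squarefree integers > 1 with 74670 not a perfect square). To show equality we compute the minimal polynomial of γ. From γ = √262 + √285: γ^2 = 262 + 2√(74670) + 285 = 547 + 2√(74670), so γ^2 - 547 = 2√(74670); squaring, (γ^2 - 547)^2 = 4·74670, i.e. γ^4 - 1094γ^2 + 299209 - 298680 = 0, i.e. γ^4 - 1094γ^2 + 529 = 0. So γ is a root of x^4 - 1094x^2 + 529. This polynomial is irreducible over Q: it has no rational root (each ±√262 ± √285 is irrational), and any factorization into two quadratics over Q would force √(74670) ∈ Q (pairing opposite roots) or √262, √285 ∈ Q (other pairings), all impossible. Hence [Q(γ):Q] = 4 = [Q(√262, √285):Q], so Q(γ) = Q(√262, √285).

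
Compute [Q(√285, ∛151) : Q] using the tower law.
[Q(√285, ∛151) : Q] = 6

Let L = Q(√285, ∛151). Since Q(√285) ⊂ L and [Q(√285):Q] = 2, the tower law gives 2 | [L:Q]. Likewise Q(∛151) ⊂ L with [Q(∛151):Q] = 3 (because 151 is not a perfect cube), so 3 | [L:Q]. As gcd(2,3) = 1, [L:Q] is divisible by 6. Conversely L is generated over Q by √285 and ∛151, so [L:Q] ≤ 2·3 = 6. Therefore [Q(√285, ∛151) : Q] = 6.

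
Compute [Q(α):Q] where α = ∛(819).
[Q(α):Q] = 3

The minimal polynomial of α is x^3 - 819, irreducible over Q since 819 is not a perfect cube (so x^3 - 819 has no rational root). Hence [Q(α):Q] = deg(m_α) = 3.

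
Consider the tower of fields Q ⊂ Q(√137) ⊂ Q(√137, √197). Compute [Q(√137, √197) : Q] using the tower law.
[Q(√137, √197) : Q] = 4

[Q(√137):Q] = 2 (min poly x^2 - 137, irreducible since 137 is squarefree > 1). For the top step, suppose √197 ∈ Q(√137), say √197 = c + d√137 with c, d ∈ Q. Squaring: 197 = c^2 + 137d^2 + 2cd√137. Since √137 ∉ Q this forces 2cd = 0. If d = 0 then √197 = c ∈ Q, contradicting 197 squarefree > 1. If c = 0 then 197 = 137d^2, so 137·197 = (137d)^2 is a perfect square in Q — but 137·197 = 26989 is not a perfect square (since 137 and 197 are distinct squarefree integers). Contradiction. Hence √197 ∉ Q(√137), so x^2 - 197 stays irreducible over Q(√137) and [Q(√137, √197) : Q(√137)] = 2. By the tower law, [Q(√137, √197) : Q] = 2 · 2 = 4.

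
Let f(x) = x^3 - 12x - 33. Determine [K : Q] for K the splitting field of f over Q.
[K : Q] = 6

By the rational root test, any rational root of the monic integer polynomial f(x) = x^3 - 12x - 33 must be an integer dividing the constant term -33, i.e. one of ±{1, 3, 11, 33}. Evaluating: f(1) = -44, f(-1) = -22, f(3) = -42, f(-3) = -24, f(11) = 1166, f(-11) = -1232, f(33) = 35508, f(-33) = -35574; none is 0, so f has no rational root and is therefore irreducible over Q (a cubic with no linear factor over a field is irreducible). For an irreducible cubic, the Galois group is A_3 or S_3 according as the discriminant disc(f) = -4a^3 - 27b^2 = -4·(-12)^3 - 27·(-33)^2 = -22491 is or is not a square in Q. Here disc(f) = -22491 is not a perfect square in Q, so the Galois group of f over Q is not contained in A_3 and must be all of S_3. The splitting field has degree |S_3| = 6 over Q, so [K : Q] = 6.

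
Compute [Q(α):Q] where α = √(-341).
[Q(α):Q] = 2

[Q(α):Q] equals the degree of the minimal polynomial of α. Here α^2 = -341 and x^2 + 341 is irreducible (d = -341 is squarefree, ≠ 1, hence not a square), so deg(m_α) = 2. Thus [Q(α):Q] = 2.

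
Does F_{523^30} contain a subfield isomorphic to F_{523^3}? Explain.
Yes: F_{523^3} is a subfield of F_{523^30}

F_{p^m} embeds in F_{p^n} iff m | n (since F_{p^n} is the splitting field of x^(p^n) - x, and F_{p^m} ⊂ F_{p^n} forces p^n to be a power of p^m, i.e. m | n; conversely if m | n then every root of x^(p^m) - x is a root of x^(p^n) - x). Here 3 | 30 (since 30 = 10·3), so F_{523^3} is a subfield of F_{523^30}, and [F_{523^30} : F_{523^3}] = 30/3 = 10.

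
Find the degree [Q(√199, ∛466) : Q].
[Q(√199, ∛466) : Q] = 6

Let L = Q(√199, ∛466). Since Q(√199) ⊂ L and [Q(√199):Q] = 2, the tower law gives 2 | [L:Q]. Likewise Q(∛466) ⊂ L with [Q(∛466):Q] = 3 (because 466 is not a perfect cube), so 3 | [L:Q]. As gcd(2,3) = 1, [L:Q] is divisible by 6. Conversely L is generated over Q by √199 and ∛466, so [L:Q] ≤ 2·3 = 6. Therefore [Q(√199, ∛466) : Q] = 6.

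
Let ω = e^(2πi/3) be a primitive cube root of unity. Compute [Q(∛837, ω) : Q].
[Q(∛837, ω) : Q] = 6

[Q(∛837):Q] = 3 (min poly x^3 - 837, irreducible since 837 is not a perfect cube). [Q(ω):Q] = 2 (min poly x^2 + x + 1). Since Q(∛837) ⊂ R and ω ∉ R, we have ω ∉ Q(∛837), so x^2 + x + 1 remains irreducible over Q(∛837) and [Q(∛837, ω) : Q(∛837)] = 2. By the tower law, [Q(∛837, ω) : Q] = 3 · 2 = 6. (In fact Q(∛837, ω) is the splitting field of x^3 - 837 over Q.)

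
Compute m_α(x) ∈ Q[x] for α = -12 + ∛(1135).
m_α(x) = x^3 + 36x^2 + 432x + 593

Set β = α + 12 = ∛(1135), so β^3 = 1135. Then (α + 12)^3 - 1135 = 0, i.e. α is a root of g(x) = (x + 12)^3 - 1135 = x^3 + 36x^2 + 432x + 593. Since g(x) = h(x + 12) where h(x) = x^3 - 1135, and h is irreducible over Q (because 1135 is not a perfect cube, so h has no rational root, and a monic cubic with no rational root is irreducible), g is also irreducible (irreducibility is preserved under the substitution x → x + 12). Hence m_α(x) = x^3 + 36x^2 + 432x + 593.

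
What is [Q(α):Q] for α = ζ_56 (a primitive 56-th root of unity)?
[Q(α):Q] = 24

The minimal polynomial of ζ_56 over Q is the 56-th cyclotomic polynomial Φ_56(x), which is irreducible over Q and has degree φ(56) = 24. Hence [Q(α):Q] = φ(56) = 24.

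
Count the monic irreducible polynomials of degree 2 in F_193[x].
There are 18528 monic irreducible polynomials of degree 2 over F_193

Each element of F_{193^2} that lies in no proper subfield is a root of exactly one monic irreducible of degree 2 over F_193, and each such polynomial has 2 distinct roots in F_{193^2}. By Möbius inversion the count is N_193(2) = (1/2) Σ_{d|2} μ(2/d) · 193^d = (1/2)(μ(2)·193^1 + μ(1)·193^2) = 37056/2 = 18528.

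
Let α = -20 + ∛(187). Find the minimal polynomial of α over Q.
m_α(x) = x^3 + 60x^2 + 1200x + 7813

Set β = α + 20 = ∛(187), so β^3 = 187. Then (α + 20)^3 - 187 = 0, i.e. α is a root of g(x) = (x + 20)^3 - 187 = x^3 + 60x^2 + 1200x + 7813. Since g(x) = h(x + 20) where h(x) = x^3 - 187, and h is irreducible over Q (because 187 is not a perfect cube, so h has no rational root, and a monic cubic with no rational root is irreducible), g is also irreducible (irreducibility is preserved under the substitution x → x + 20). Hence m_α(x) = x^3 + 60x^2 + 1200x + 7813.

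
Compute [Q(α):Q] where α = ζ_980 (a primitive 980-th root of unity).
[Q(α):Q] = 336

The minimal polynomial of ζ_980 over Q is the 980-th cyclotomic polynomial Φ_980(x), which is irreducible over Q and has degree φ(980) = 336. Hence [Q(α):Q] = φ(980) = 336.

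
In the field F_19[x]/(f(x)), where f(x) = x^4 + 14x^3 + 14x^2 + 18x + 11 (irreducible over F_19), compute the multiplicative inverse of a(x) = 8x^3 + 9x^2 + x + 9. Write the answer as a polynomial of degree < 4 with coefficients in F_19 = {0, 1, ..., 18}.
a(x)^(-1) ≡ 7x^3 + x^2 + 13x + 12 (mod f(x))

Since f is irreducible over F_19, F_19[x]/(f) is a field and a(x) ≠ 0 has an inverse. Apply the extended Euclidean algorithm to f(x) and a(x) in F_19[x]: f(x) = (12x + 12)·a(x) + (8x^2 + 12x + 17);  a(x) = (x + 2)·(8x^2 + 12x + 17) + (17x + 13);  (8x^2 + 12x + 17) = (15x + 6)·(17x + 13) + (15). The last nonzero remainder is the constant 15 = gcd(f, a) in F_19. Back-substituting through the division chain expresses 15 = s(x)·a(x) + t(x)·f(x) with s(x) ≡ 10x^3 + 15x^2 + 5x + 9 (mod f), so (10x^3 + 15x^2 + 5x + 9)·a(x) ≡ 15 (mod f). Multiplying by 15^(-1) ≡ 14 in F_19 gives a(x)^(-1) ≡ 14·(10x^3 + 15x^2 + 5x + 9) ≡ 7x^3 + x^2 + 13x + 12 (mod f). Check: (8x^3 + 9x^2 + x + 9)·(7x^3 + x^2 + 13x + 12) = 18x^6 + 14x^5 + 6x^4 + 11x^3 + 16x^2 + 15x + 13 ≡ 1 (mod x^4 + 14x^3 + 14x^2 + 18x + 11).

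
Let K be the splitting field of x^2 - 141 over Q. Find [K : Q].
[K : Q] = 2

f(x) = x^2 - 141 factors as (x - √141)(x + √141). The splitting field is K = Q(√141). Since 141 is squarefree and > 1, it is not a perfect square, so x^2 - 141 is irreducible over Q and [Q(√141) : Q] = 2. Hence [K : Q] = 2.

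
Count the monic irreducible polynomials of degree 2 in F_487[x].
There are 118341 monic irreducible polynomials of degree 2 over F_487

Each element of F_{487^2} that lies in no proper subfield is a root of exactly one monic irreducible of degree 2 over F_487, and each such polynomial has 2 distinct roots in F_{487^2}. By Möbius inversion the count is N_487(2) = (1/2) Σ_{d|2} μ(2/d) · 487^d = (1/2)(μ(2)·487^1 + μ(1)·487^2) = 236682/2 = 118341.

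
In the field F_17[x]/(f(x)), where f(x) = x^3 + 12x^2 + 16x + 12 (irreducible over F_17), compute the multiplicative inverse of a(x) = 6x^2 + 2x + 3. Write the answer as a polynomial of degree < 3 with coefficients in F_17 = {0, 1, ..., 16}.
a(x)^(-1) ≡ 16x^2 + 14 (mod f(x))

Since f is irreducible over F_17, F_17[x]/(f) is a field and a(x) ≠ 0 has an inverse. Apply the extended Euclidean algorithm to f(x) and a(x) in F_17[x]: f(x) = (3x + 1)·a(x) + (5x + 9);  a(x) = (8x + 3)·(5x + 9) + (10). The last nonzero remainder is the constant 10 = gcd(f, a) in F_17. Back-substituting through the division chain expresses 10 = s(x)·a(x) + t(x)·f(x) with s(x) ≡ 7x^2 + 4 (mod f), so (7x^2 + 4)·a(x) ≡ 10 (mod f). Multiplying by 10^(-1) ≡ 12 in F_17 gives a(x)^(-1) ≡ 12·(7x^2 + 4) ≡ 16x^2 + 14 (mod f). Check: (6x^2 + 2x + 3)·(16x^2 + 14) = 11x^4 + 15x^3 + 13x^2 + 11x + 8 ≡ 1 (mod x^3 + 12x^2 + 16x + 12).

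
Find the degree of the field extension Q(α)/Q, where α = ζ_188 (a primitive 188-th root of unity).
[Q(α):Q] = 92

The minimal polynomial of ζ_188 over Q is the 188-th cyclotomic polynomial Φ_188(x), which is irreducible over Q and has degree φ(188) = 92. Hence [Q(α):Q] = φ(188) = 92.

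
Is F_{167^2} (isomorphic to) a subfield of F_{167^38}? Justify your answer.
Yes: F_{167^2} is a subfield of F_{167^38}

F_{p^m} embeds in F_{p^n} iff m | n (since F_{p^n} is the splitting field of x^(p^n) - x, and F_{p^m} ⊂ F_{p^n} forces p^n to be a power of p^m, i.e. m | n; conversely if m | n then every root of x^(p^m) - x is a root of x^(p^n) - x). Here 2 | 38 (since 38 = 19·2), so F_{167^2} is a subfield of F_{167^38}, and [F_{167^38} : F_{167^2}] = 38/2 = 19.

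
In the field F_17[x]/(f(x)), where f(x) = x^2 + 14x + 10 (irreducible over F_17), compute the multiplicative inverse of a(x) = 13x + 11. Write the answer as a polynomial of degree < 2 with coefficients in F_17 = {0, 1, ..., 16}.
a(x)^(-1) ≡ 16x + 13 (mod f(x))

Since f is irreducible over F_17, F_17[x]/(f) is a field and a(x) ≠ 0 has an inverse. Apply the extended Euclidean algorithm to f(x) and a(x) in F_17[x]: f(x) = (4x + 16)·a(x) + (4). The last nonzero remainder is the constant 4 = gcd(f, a) in F_17. Back-substituting through the division chain expresses 4 = s(x)·a(x) + t(x)·f(x) with s(x) ≡ 13x + 1 (mod f), so (13x + 1)·a(x) ≡ 4 (mod f). Multiplying by 4^(-1) ≡ 13 in F_17 gives a(x)^(-1) ≡ 13·(13x + 1) ≡ 16x + 13 (mod f). Check: (13x + 11)·(16x + 13) = 4x^2 + 5x + 7 ≡ 1 (mod x^2 + 14x + 10).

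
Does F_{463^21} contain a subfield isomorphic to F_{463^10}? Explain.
No: F_{463^10} is not a subfield of F_{463^21}

F_{p^m} embeds in F_{p^n} iff m | n. Here 10 ∤ 21 (since 21 = 2·10 + 1 with remainder 1 ≠ 0), so F_{463^10} is not a subfield of F_{463^21}. Equivalently: if it were, the tower law would give 10 = [F_{463^10}:F_463] dividing [F_{463^21}:F_463] = 21, contradiction.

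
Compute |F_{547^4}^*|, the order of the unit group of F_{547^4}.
|F_{547^4}^*| = 89526025680

F_{547^4} has 547^4 = 89526025681 elements; its multiplicative group consists of all nonzero elements, so |F_{547^4}^*| = 89526025681 - 1 = 89526025680. (It is cyclic since any finite subgroup of the multiplicative group of a field is cyclic.)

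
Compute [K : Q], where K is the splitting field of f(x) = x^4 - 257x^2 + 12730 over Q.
[K : Q] = 4

Solving the quadratic in x^2: x^2 = (257 ± √(257^2 - 4·12730))/2 = (257 ± √15129)/2 = (257 ± 123)/2, giving x^2 = 67 or x^2 = 190. So f(x) = (x^2 - 67)(x^2 - 190) and the roots of f are ±√67, ±√190. Hence the splitting field is K = Q(√67, √190). Since 67 and 190 are distinct squarefree integers > 1, their product 12730 is not a perfect square, so √190 ∉ Q(√67). By the tower law [K:Q] = [Q(√67,√190):Q(√67)] · [Q(√67):Q] = 2 · 2 = 4.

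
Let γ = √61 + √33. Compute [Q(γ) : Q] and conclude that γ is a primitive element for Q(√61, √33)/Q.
[Q(γ) : Q] = 4 (equivalently, Q(γ) = Q(√61, √33))

Obviously Q(γ) ⊆ Q(√61, √33), and [Q(√61, √33):Q] = 4 (since 61, 33 are distinct squarefree integers > 1 with 2013 not a perfect square). To show equality we compute the minimal polynomial of γ. From γ = √61 + √33: γ^2 = 61 + 2√(2013) + 33 = 94 + 2√(2013), so γ^2 - 94 = 2√(2013); squaring, (γ^2 - 94)^2 = 4·2013, i.e. γ^4 - 188γ^2 + 8836 - 8052 = 0, i.e. γ^4 - 188γ^2 + 784 = 0. So γ is a root of x^4 - 188x^2 + 784. This polynomial is irreducible over Q: it has no rational root (each ±√61 ± √33 is irrational), and any factorization into two quadratics over Q would force √(2013) ∈ Q (pairing opposite roots) or √61, √33 ∈ Q (other pairings), all impossible. Hence [Q(γ):Q] = 4 = [Q(√61, √33):Q], so Q(γ) = Q(√61, √33).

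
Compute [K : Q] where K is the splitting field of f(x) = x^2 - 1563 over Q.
[K : Q] = 2

f(x) = x^2 - 1563 factors as (x - √1563)(x + √1563). The splitting field is K = Q(√1563). Since 1563 is squarefree and > 1, it is not a perfect square, so x^2 - 1563 is irreducible over Q and [Q(√1563) : Q] = 2. Hence [K : Q] = 2.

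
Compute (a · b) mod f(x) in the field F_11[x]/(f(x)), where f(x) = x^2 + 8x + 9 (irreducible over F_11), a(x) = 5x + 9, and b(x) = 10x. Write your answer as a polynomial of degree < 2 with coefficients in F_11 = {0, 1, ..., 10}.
a · b ≡ 9x + 1 (mod f(x))

Multiply in F_11[x]: a(x)·b(x) = (5x + 9)·(10x) = 6x^2 + 2x. This has degree ≥ 2, so divide by f(x) over F_11: 6x^2 + 2x = (6)·(x^2 + 8x + 9) + (9x + 1). Hence a·b ≡ 9x + 1 (mod f). (F_11[x]/(f) is a field with 11^2 = 121 elements since f is irreducible of degree 2.)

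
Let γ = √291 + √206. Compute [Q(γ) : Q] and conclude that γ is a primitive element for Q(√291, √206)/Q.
[Q(γ) : Q] = 4 (equivalently, Q(γ) = Q(√291, √206))

Obviously Q(γ) ⊆ Q(√291, √206), and [Q(√291, √206):Q] = 4 (since 291, 206 are distinct squarefree integers > 1 with 59946 not a perfect square). To show equality we compute the minimal polynomial of γ. From γ = √291 + √206: γ^2 = 291 + 2√(59946) + 206 = 497 + 2√(59946), so γ^2 - 497 = 2√(59946); squaring, (γ^2 - 497)^2 = 4·59946, i.e. γ^4 - 994γ^2 + 247009 - 239784 = 0, i.e. γ^4 - 994γ^2 + 7225 = 0. So γ is a root of x^4 - 994x^2 + 7225. This polynomial is irreducible over Q: it has no rational root (each ±√291 ± √206 is irrational), and any factorization into two quadratics over Q would force √(59946) ∈ Q (pairing opposite roots) or √291, √206 ∈ Q (other pairings), all impossible. Hence [Q(γ):Q] = 4 = [Q(√291, √206):Q], so Q(γ) = Q(√291, √206).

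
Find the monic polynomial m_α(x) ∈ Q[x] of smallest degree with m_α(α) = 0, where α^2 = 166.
m_α(x) = x^2 - 166

α satisfies α^2 - 166 = 0, so x^2 - 166 annihilates α. Since d = 166 is squarefree and ≠ 1, it is not a perfect square in Q, so x^2 - 166 has no rational root and is therefore irreducible over Q (a degree-2 polynomial over a field is irreducible iff it has no root). Hence m_α(x) = x^2 - 166.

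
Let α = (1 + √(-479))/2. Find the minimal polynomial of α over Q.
m_α(x) = x^2 - x + 120

From 2α - 1 = √(-479), squaring gives (2α - 1)^2 = -479, i.e. 4α^2 - 4α + 1 = -479, so α^2 - α + (1 + 479)/4 = 0. Since -479 ≡ 1 (mod 4), (1 + 479)/4 = 120 ∈ Z. The polynomial x^2 - x + 120 has discriminant 1 - 4·(120) = -479, which is not a perfect square in Q (d = -479 is squarefree and ≠ 1), so x^2 - x + 120 is irreducible over Q. It is the minimal polynomial of α.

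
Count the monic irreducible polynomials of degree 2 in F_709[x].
There are 250986 monic irreducible polynomials of degree 2 over F_709

Each element of F_{709^2} that lies in no proper subfield is a root of exactly one monic irreducible of degree 2 over F_709, and each such polynomial has 2 distinct roots in F_{709^2}. By Möbius inversion the count is N_709(2) = (1/2) Σ_{d|2} μ(2/d) · 709^d = (1/2)(μ(2)·709^1 + μ(1)·709^2) = 501972/2 = 250986.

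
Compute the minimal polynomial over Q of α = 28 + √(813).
m_α(x) = x^2 - 56x - 29

From α - 28 = √(813), squaring gives (α - 28)^2 = 813, i.e. α^2 - 56α + 784 = 813, so α^2 - 56α - 29 = 0. The discriminant of x^2 - 56x - 29 is (-56)^2 - 4·(-29) = 3136 + 116 = 3252, and 4·(813) is not a perfect square in Q since 813 is squarefree and ≠ 1. Hence x^2 - 56x - 29 is irreducible over Q and is the minimal polynomial of α.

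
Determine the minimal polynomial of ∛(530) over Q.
m_α(x) = x^3 - 530

α satisfies α^3 = 530, so x^3 - 530 annihilates α. By the rational root test, a rational root p/q (in lowest terms) of x^3 - 530 would satisfy p^3 = 530 q^3, forcing q = 1 and p^3 = 530; but 530 is not a perfect cube, contradiction. A monic cubic over Q with no rational root is irreducible (any nontrivial factorization would include a linear factor). Hence x^3 - 530 is the minimal polynomial of α, and in particular [Q(α):Q] = 3.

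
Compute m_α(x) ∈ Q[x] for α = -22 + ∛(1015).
m_α(x) = x^3 + 66x^2 + 1452x + 9633

Set β = α + 22 = ∛(1015), so β^3 = 1015. Then (α + 22)^3 - 1015 = 0, i.e. α is a root of g(x) = (x + 22)^3 - 1015 = x^3 + 66x^2 + 1452x + 9633. Since g(x) = h(x + 22) where h(x) = x^3 - 1015, and h is irreducible over Q (because 1015 is not a perfect cube, so h has no rational root, and a monic cubic with no rational root is irreducible), g is also irreducible (irreducibility is preserved under the substitution x → x + 22). Hence m_α(x) = x^3 + 66x^2 + 1452x + 9633.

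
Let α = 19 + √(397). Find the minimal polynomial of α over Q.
m_α(x) = x^2 - 38x - 36

From α - 19 = √(397), squaring gives (α - 19)^2 = 397, i.e. α^2 - 38α + 361 = 397, so α^2 - 38α - 36 = 0. The discriminant of x^2 - 38x - 36 is (-38)^2 - 4·(-36) = 1444 + 144 = 1588, and 4·(397) is not a perfect square in Q since 397 is squarefree and ≠ 1. Hence x^2 - 38x - 36 is irreducible over Q and is the minimal polynomial of α.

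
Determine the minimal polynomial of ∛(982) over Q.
m_α(x) = x^3 - 982

α satisfies α^3 = 982, so x^3 - 982 annihilates α. By the rational root test, a rational root p/q (in lowest terms) of x^3 - 982 would satisfy p^3 = 982 q^3, forcing q = 1 and p^3 = 982; but 982 is not a perfect cube, contradiction. A monic cubic over Q with no rational root is irreducible (any nontrivial factorization would include a linear factor). Hence x^3 - 982 is the minimal polynomial of α, and in particular [Q(α):Q] = 3.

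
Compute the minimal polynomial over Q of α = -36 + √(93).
m_α(x) = x^2 + 72x + 1203

From α + 36 = √(93), squaring gives (α + 36)^2 = 93, i.e. α^2 + 72α + 1296 = 93, so α^2 + 72α + 1203 = 0. The discriminant of x^2 + 72x + 1203 is (72)^2 - 4·(1203) = 5184 - 4812 = 372, and 4·(93) is not a perfect square in Q since 93 is squarefree and ≠ 1. Hence x^2 + 72x + 1203 is irreducible over Q and is the minimal polynomial of α.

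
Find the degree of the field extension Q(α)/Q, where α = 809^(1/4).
[Q(α):Q] = 4

α is a root of x^4 - 809. By Eisenstein's criterion at the prime p = 809 (which divides the constant term 809 but p^2 = 654481 does not, since 809 is squarefree), x^4 - 809 is irreducible over Q. Hence [Q(α):Q] = 4.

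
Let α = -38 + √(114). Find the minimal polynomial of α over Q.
m_α(x) = x^2 + 76x + 1330

From α + 38 = √(114), squaring gives (α + 38)^2 = 114, i.e. α^2 + 76α + 1444 = 114, so α^2 + 76α + 1330 = 0. The discriminant of x^2 + 76x + 1330 is (76)^2 - 4·(1330) = 5776 - 5320 = 456, and 4·(114) is not a perfect square in Q since 114 is squarefree and ≠ 1. Hence x^2 + 76x + 1330 is irreducible over Q and is the minimal polynomial of α.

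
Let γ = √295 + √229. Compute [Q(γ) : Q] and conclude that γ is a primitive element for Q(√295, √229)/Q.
[Q(γ) : Q] = 4 (equivalently, Q(γ) = Q(√295, √229))

Obviously Q(γ) ⊆ Q(√295, √229), and [Q(√295, √229):Q] = 4 (since 295, 229 are distinct squarefree integers > 1 with 67555 not a perfect square). To show equality we compute the minimal polynomial of γ. From γ = √295 + √229: γ^2 = 295 + 2√(67555) + 229 = 524 + 2√(67555), so γ^2 - 524 = 2√(67555); squaring, (γ^2 - 524)^2 = 4·67555, i.e. γ^4 - 1048γ^2 + 274576 - 270220 = 0, i.e. γ^4 - 1048γ^2 + 4356 = 0. So γ is a root of x^4 - 1048x^2 + 4356. This polynomial is irreducible over Q: it has no rational root (each ±√295 ± √229 is irrational), and any factorization into two quadratics over Q would force √(67555) ∈ Q (pairing opposite roots) or √295, √229 ∈ Q (other pairings), all impossible. Hence [Q(γ):Q] = 4 = [Q(√295, √229):Q], so Q(γ) = Q(√295, √229).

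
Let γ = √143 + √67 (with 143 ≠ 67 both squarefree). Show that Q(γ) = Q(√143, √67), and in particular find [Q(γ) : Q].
[Q(γ) : Q] = 4 (equivalently, Q(γ) = Q(√143, √67))

Obviously Q(γ) ⊆ Q(√143, √67), and [Q(√143, √67):Q] = 4 (since 143, 67 are distinct squarefree integers > 1 with 9581 not a perfect square). To show equality we compute the minimal polynomial of γ. From γ = √143 + √67: γ^2 = 143 + 2√(9581) + 67 = 210 + 2√(9581), so γ^2 - 210 = 2√(9581); squaring, (γ^2 - 210)^2 = 4·9581, i.e. γ^4 - 420γ^2 + 44100 - 38324 = 0, i.e. γ^4 - 420γ^2 + 5776 = 0. So γ is a root of x^4 - 420x^2 + 5776. This polynomial is irreducible over Q: it has no rational root (each ±√143 ± √67 is irrational), and any factorization into two quadratics over Q would force √(9581) ∈ Q (pairing opposite roots) or √143, √67 ∈ Q (other pairings), all impossible. Hence [Q(γ):Q] = 4 = [Q(√143, √67):Q], so Q(γ) = Q(√143, √67).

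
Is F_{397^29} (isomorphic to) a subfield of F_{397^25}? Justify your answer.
No: F_{397^29} is not a subfield of F_{397^25}

F_{p^m} embeds in F_{p^n} iff m | n. Here 29 ∤ 25 (since 25 = 0·29 + 25 with remainder 25 ≠ 0), so F_{397^29} is not a subfield of F_{397^25}. Equivalently: if it were, the tower law would give 29 = [F_{397^29}:F_397] dividing [F_{397^25}:F_397] = 25, contradiction.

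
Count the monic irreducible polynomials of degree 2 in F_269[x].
There are 36046 monic irreducible polynomials of degree 2 over F_269

Each element of F_{269^2} that lies in no proper subfield is a root of exactly one monic irreducible of degree 2 over F_269, and each such polynomial has 2 distinct roots in F_{269^2}. By Möbius inversion the count is N_269(2) = (1/2) Σ_{d|2} μ(2/d) · 269^d = (1/2)(μ(2)·269^1 + μ(1)·269^2) = 72092/2 = 36046.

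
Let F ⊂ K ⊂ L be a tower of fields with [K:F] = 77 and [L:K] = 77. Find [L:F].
[L:F] = 5929

The tower law says that for any tower of field extensions F ⊂ K ⊂ L with finite degrees, [L:F] = [L:K] · [K:F]. Here this gives [L:F] = 77 · 77 = 5929.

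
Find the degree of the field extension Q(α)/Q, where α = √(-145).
[Q(α):Q] = 2

[Q(α):Q] equals the degree of the minimal polynomial of α. Here α^2 = -145 and x^2 + 145 is irreducible (d = -145 is squarefree, ≠ 1, hence not a square), so deg(m_α) = 2. Thus [Q(α):Q] = 2.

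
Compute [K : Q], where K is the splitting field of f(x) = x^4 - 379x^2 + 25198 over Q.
[K : Q] = 4

Solving the quadratic in x^2: x^2 = (379 ± √(379^2 - 4·25198))/2 = (379 ± √42849)/2 = (379 ± 207)/2, giving x^2 = 86 or x^2 = 293. So f(x) = (x^2 - 86)(x^2 - 293) and the roots of f are ±√86, ±√293. Hence the splitting field is K = Q(√86, √293). Since 86 and 293 are distinct squarefree integers > 1, their product 25198 is not a perfect square, so √293 ∉ Q(√86). By the tower law [K:Q] = [Q(√86,√293):Q(√86)] · [Q(√86):Q] = 2 · 2 = 4.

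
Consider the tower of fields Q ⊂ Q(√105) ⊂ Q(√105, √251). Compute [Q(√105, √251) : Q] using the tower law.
[Q(√105, √251) : Q] = 4

[Q(√105):Q] = 2 (min poly x^2 - 105, irreducible since 105 is squarefree > 1). For the top step, suppose √251 ∈ Q(√105), say √251 = c + d√105 with c, d ∈ Q. Squaring: 251 = c^2 + 105d^2 + 2cd√105. Since √105 ∉ Q this forces 2cd = 0. If d = 0 then √251 = c ∈ Q, contradicting 251 squarefree > 1. If c = 0 then 251 = 105d^2, so 105·251 = (105d)^2 is a perfect square in Q — but 105·251 = 26355 is not a perfect square (since 105 and 251 are distinct squarefree integers). Contradiction. Hence √251 ∉ Q(√105), so x^2 - 251 stays irreducible over Q(√105) and [Q(√105, √251) : Q(√105)] = 2. By the tower law, [Q(√105, √251) : Q] = 2 · 2 = 4.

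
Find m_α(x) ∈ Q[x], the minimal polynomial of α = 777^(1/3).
m_α(x) = x^3 - 777

α satisfies α^3 = 777, so x^3 - 777 annihilates α. By the rational root test, a rational root p/q (in lowest terms) of x^3 - 777 would satisfy p^3 = 777 q^3, forcing q = 1 and p^3 = 777; but 777 is not a perfect cube, contradiction. A monic cubic over Q with no rational root is irreducible (any nontrivial factorization would include a linear factor). Hence x^3 - 777 is the minimal polynomial of α, and in particular [Q(α):Q] = 3.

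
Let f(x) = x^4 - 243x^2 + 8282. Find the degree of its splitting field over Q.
[K : Q] = 4

Solving the quadratic in x^2: x^2 = (243 ± √(243^2 - 4·8282))/2 = (243 ± √25921)/2 = (243 ± 161)/2, giving x^2 = 202 or x^2 = 41. So f(x) = (x^2 - 202)(x^2 - 41) and the roots of f are ±√202, ±√41. Hence the splitting field is K = Q(√202, √41). Since 202 and 41 are distinct squarefree integers > 1, their product 8282 is not a perfect square, so √41 ∉ Q(√202). By the tower law [K:Q] = [Q(√202,√41):Q(√202)] · [Q(√202):Q] = 2 · 2 = 4.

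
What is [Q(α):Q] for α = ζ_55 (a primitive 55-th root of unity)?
[Q(α):Q] = 40

The minimal polynomial of ζ_55 over Q is the 55-th cyclotomic polynomial Φ_55(x), which is irreducible over Q and has degree φ(55) = 40. Hence [Q(α):Q] = φ(55) = 40.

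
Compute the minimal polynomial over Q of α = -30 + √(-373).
m_α(x) = x^2 + 60x + 1273

From α + 30 = √(-373), squaring gives (α + 30)^2 = -373, i.e. α^2 + 60α + 900 = -373, so α^2 + 60α + 1273 = 0. The discriminant of x^2 + 60x + 1273 is (60)^2 - 4·(1273) = 3600 - 5092 = -1492, and 4·(-373) is not a perfect square in Q since -373 is squarefree and ≠ 1. Hence x^2 + 60x + 1273 is irreducible over Q and is the minimal polynomial of α.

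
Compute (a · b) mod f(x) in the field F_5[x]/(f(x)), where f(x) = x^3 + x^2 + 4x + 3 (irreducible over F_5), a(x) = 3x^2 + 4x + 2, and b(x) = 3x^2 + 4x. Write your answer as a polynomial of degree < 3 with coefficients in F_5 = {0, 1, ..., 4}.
a · b ≡ x^2 + x (mod f(x))

Multiply in F_5[x]: a(x)·b(x) = (3x^2 + 4x + 2)·(3x^2 + 4x) = 4x^4 + 4x^3 + 2x^2 + 3x. This has degree ≥ 3, so divide by f(x) over F_5: 4x^4 + 4x^3 + 2x^2 + 3x = (4x)·(x^3 + x^2 + 4x + 3) + (x^2 + x). Hence a·b ≡ x^2 + x (mod f). (F_5[x]/(f) is a field with 5^3 = 125 elements since f is irreducible of degree 3.)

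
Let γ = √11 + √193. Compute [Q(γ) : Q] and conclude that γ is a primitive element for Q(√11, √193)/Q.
[Q(γ) : Q] = 4 (equivalently, Q(γ) = Q(√11, √193))

Obviously Q(γ) ⊆ Q(√11, √193), and [Q(√11, √193):Q] = 4 (since 11, 193 are distinct squarefree integers > 1 with 2123 not a perfect square). To show equality we compute the minimal polynomial of γ. From γ = √11 + √193: γ^2 = 11 + 2√(2123) + 193 = 204 + 2√(2123), so γ^2 - 204 = 2√(2123); squaring, (γ^2 - 204)^2 = 4·2123, i.e. γ^4 - 408γ^2 + 41616 - 8492 = 0, i.e. γ^4 - 408γ^2 + 33124 = 0. So γ is a root of x^4 - 408x^2 + 33124. This polynomial is irreducible over Q: it has no rational root (each ±√11 ± √193 is irrational), and any factorization into two quadratics over Q would force √(2123) ∈ Q (pairing opposite roots) or √11, √193 ∈ Q (other pairings), all impossible. Hence [Q(γ):Q] = 4 = [Q(√11, √193):Q], so Q(γ) = Q(√11, √193).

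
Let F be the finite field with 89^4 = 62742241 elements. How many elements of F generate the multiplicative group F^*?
There are φ(62742240) = 14254080 primitive elements

F_q^* is cyclic of order q - 1 = 62742240. A cyclic group of order m has exactly φ(m) generators. Here m = 62742240 = 2^5 · 3^2 · 5 · 11 · 17 · 233, so the number of primitive elements is φ(62742240) = 14254080.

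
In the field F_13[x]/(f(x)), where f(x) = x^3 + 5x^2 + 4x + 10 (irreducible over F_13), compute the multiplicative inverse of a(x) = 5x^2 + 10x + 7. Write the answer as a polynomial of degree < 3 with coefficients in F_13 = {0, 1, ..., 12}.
a(x)^(-1) ≡ 8x^2 + 7x + 5 (mod f(x))

Since f is irreducible over F_13, F_13[x]/(f) is a field and a(x) ≠ 0 has an inverse. Apply the extended Euclidean algorithm to f(x) and a(x) in F_13[x]: f(x) = (8x + 11)·a(x) + (7x + 11);  a(x) = (10x + 8)·(7x + 11) + (10). The last nonzero remainder is the constant 10 = gcd(f, a) in F_13. Back-substituting through the division chain expresses 10 = s(x)·a(x) + t(x)·f(x) with s(x) ≡ 2x^2 + 5x + 11 (mod f), so (2x^2 + 5x + 11)·a(x) ≡ 10 (mod f). Multiplying by 10^(-1) ≡ 4 in F_13 gives a(x)^(-1) ≡ 4·(2x^2 + 5x + 11) ≡ 8x^2 + 7x + 5 (mod f). Check: (5x^2 + 10x + 7)·(8x^2 + 7x + 5) = x^4 + 11x^3 + 8x^2 + 8x + 9 ≡ 1 (mod x^3 + 5x^2 + 4x + 10).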